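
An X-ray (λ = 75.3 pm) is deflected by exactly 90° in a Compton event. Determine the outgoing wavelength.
77.7263 pm

Using the Compton formula: λ' = λ + λ_C(1 − cos θ)

For θ = 90°, cos θ = 0 (exact) = 0.0000, so:
1 − cos 90° = 1 − (0) = 1.0000

Δλ = λ_C × 1.0000 = 2.4263 × 1.0000 = 2.4263 pm

λ' = 75.3 + 2.4263 = 77.7263 pm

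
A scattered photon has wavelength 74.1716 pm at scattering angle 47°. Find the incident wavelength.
73.4000 pm

From λ' = λ + Δλ, we have λ = λ' - Δλ

First calculate the Compton shift:
Δλ = λ_C(1 - cos θ)
Δλ = 2.4263 × (1 - cos(47°))
Δλ = 2.4263 × 0.3180
Δλ = 0.7716 pm

Initial wavelength:
λ = λ' - Δλ
λ = 74.1716 - 0.7716
λ = 73.4000 pm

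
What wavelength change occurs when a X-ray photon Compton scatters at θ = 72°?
1.6765 pm

Using the Compton scattering formula:
Δλ = λ_C(1 - cos θ)

where λ_C = h/(m_e·c) ≈ 2.4263 pm is the Compton wavelength of an electron.

For θ = 72°:
cos(72°) = 0.3090
1 - cos(72°) = 0.6910

Δλ = 2.4263 × 0.6910
Δλ = 1.6765 pm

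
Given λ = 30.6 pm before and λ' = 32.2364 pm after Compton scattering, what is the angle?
71.00°

First find the wavelength shift:
Δλ = λ' - λ = 32.2364 - 30.6 = 1.6364 pm

Using Δλ = λ_C(1 - cos θ), with λ_C = h/(m_e·c) ≈ 2.42631024 pm:
cos θ = 1 - Δλ/λ_C
cos θ = 1 - 1.6364/2.42631024
cos θ = 0.325560

θ = arccos(0.325560)
θ = 71.00°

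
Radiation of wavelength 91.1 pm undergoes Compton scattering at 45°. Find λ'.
91.8106 pm

Using the Compton formula: λ' = λ + λ_C(1 − cos θ)

For θ = 45°, cos θ = √2/2 (exact) ≈ 0.7071, so:
1 − cos 45° = 1 − (√2/2) ≈ 0.2929

Δλ = λ_C × 0.2929 = 2.4263 × 0.2929 = 0.7106 pm

λ' = 91.1 + 0.7106 = 91.8106 pm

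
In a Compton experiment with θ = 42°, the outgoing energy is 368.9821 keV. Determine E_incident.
453.0000 keV

Convert final energy to wavelength (hc ≈ 1239.842 keV·pm):
λ' = hc/E' = 1239.842 / 368.9821 = 3.3602 pm

Calculate the Compton shift:
Δλ = λ_C(1 - cos(42°))
Δλ = 2.4263 × (1 - cos(42°))
Δλ = 0.6232 pm

Initial wavelength:
λ = λ' - Δλ = 3.3602 - 0.6232 = 2.7370 pm

Initial energy:
E = hc/λ = 1239.842 / 2.7370 = 453.0000 keV

(Intermediate values are shown rounded; full precision is carried through to the final answer.)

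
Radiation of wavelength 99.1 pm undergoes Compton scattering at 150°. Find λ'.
103.6276 pm

Using the Compton formula: λ' = λ + λ_C(1 − cos θ)

For θ = 150°, cos θ = -√3/2 (exact) ≈ -0.8660, so:
1 − cos 150° = 1 − (-√3/2) ≈ 1.8660

Δλ = λ_C × 1.8660 = 2.4263 × 1.8660 = 4.5276 pm

λ' = 99.1 + 4.5276 = 103.6276 pm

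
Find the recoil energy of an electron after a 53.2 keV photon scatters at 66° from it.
3.0947 keV

By energy conservation: K_e = E_initial - E_final

First find the scattered photon energy:
Initial wavelength: λ = hc/E = 23.3053 pm
Compton shift: Δλ = λ_C(1 - cos(66°)) = 1.4394 pm
Final wavelength: λ' = 23.3053 + 1.4394 = 24.7447 pm
Final photon energy: E' = hc/λ' = 50.1053 keV

Electron kinetic energy:
K_e = E - E' = 53.2000 - 50.1053 = 3.0947 keV

(Intermediate values are shown rounded; full precision is carried through to the final answer.)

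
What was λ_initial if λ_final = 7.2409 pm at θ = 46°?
6.5000 pm

From λ' = λ + Δλ, we have λ = λ' - Δλ

First calculate the Compton shift:
Δλ = λ_C(1 - cos θ)
Δλ = 2.4263 × (1 - cos(46°))
Δλ = 2.4263 × 0.3053
Δλ = 0.7409 pm

Initial wavelength:
λ = λ' - Δλ
λ = 7.2409 - 0.7409
λ = 6.5000 pm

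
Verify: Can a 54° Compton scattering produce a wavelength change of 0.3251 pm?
No, inconsistent

Calculate the expected shift for θ = 54°:

Δλ_expected = λ_C(1 - cos(54°))
Δλ_expected = 2.4263 × (1 - cos(54°))
Δλ_expected = 2.4263 × 0.4122
Δλ_expected = 1.0002 pm

Given shift: 0.3251 pm
Expected shift: 1.0002 pm
Difference: 0.6751 pm

The values do not match. The given shift corresponds to θ ≈ 30.0°, not 54°.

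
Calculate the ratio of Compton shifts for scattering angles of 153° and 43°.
153° produces the larger shift by a factor of 7.039

Calculate both shifts using Δλ = λ_C(1 - cos θ):

For θ₁ = 43°:
Δλ₁ = 2.4263 × (1 - cos(43°))
Δλ₁ = 2.4263 × 0.2686
Δλ₁ = 0.6518 pm

For θ₂ = 153°:
Δλ₂ = 2.4263 × (1 - cos(153°))
Δλ₂ = 2.4263 × 1.8910
Δλ₂ = 4.5882 pm

The 153° angle produces the larger shift.
Ratio: 4.5882/0.6518 = 7.039

(Intermediate values are shown rounded; full precision is carried through to the final answer.)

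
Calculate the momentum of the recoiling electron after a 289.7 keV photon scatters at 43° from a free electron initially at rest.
1.0768e-22 kg·m/s

The electron is initially at rest, so by conservation of momentum:
p⃗_e = p⃗₀ − p⃗'  (incident photon momentum minus scattered photon momentum)

Photon momentum magnitudes (p = h/λ = E/c):
λ₀ = hc/E₀ = 4.2797 pm → p₀ = h/λ₀ = 1.5482e-22 kg·m/s
Δλ = λ_C(1 − cos 43°) = 0.6518 pm
λ' = 4.9316 pm → p' = h/λ' = 1.3436e-22 kg·m/s

The scattered photon makes angle θ = 43° with the incident direction, so by the law of cosines:
|p⃗_e|² = p₀² + p'² − 2p₀p'cos θ
|p⃗_e|² = (1.5482e-22)² + (1.3436e-22)² − 2·1.5482e-22·1.3436e-22·cos(43°)
|p⃗_e| = 1.0768e-22 kg·m/s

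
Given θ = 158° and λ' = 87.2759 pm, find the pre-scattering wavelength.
82.6000 pm

From λ' = λ + Δλ, we have λ = λ' - Δλ

First calculate the Compton shift:
Δλ = λ_C(1 - cos θ)
Δλ = 2.4263 × (1 - cos(158°))
Δλ = 2.4263 × 1.9272
Δλ = 4.6759 pm

Initial wavelength:
λ = λ' - Δλ
λ = 87.2759 - 4.6759
λ = 82.6000 pm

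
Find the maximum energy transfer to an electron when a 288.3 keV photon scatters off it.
152.8447 keV

Maximum energy transfer occurs at θ = 180° (backscattering).

Initial photon: E₀ = 288.3 keV → λ₀ = 4.3005 pm

Maximum Compton shift (at 180°):
Δλ_max = 2λ_C = 2 × 2.4263 = 4.8526 pm

Final wavelength:
λ' = 4.3005 + 4.8526 = 9.1531 pm

Minimum photon energy (maximum energy to electron):
E'_min = hc/λ' = 135.4553 keV

Maximum electron kinetic energy:
K_max = E₀ - E'_min = 288.3000 - 135.4553 = 152.8447 keV

(Intermediate values are shown rounded; full precision is carried through to the final answer.)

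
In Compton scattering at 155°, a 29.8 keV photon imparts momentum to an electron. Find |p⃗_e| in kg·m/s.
2.9543e-23 kg·m/s

The electron is initially at rest, so by conservation of momentum:
p⃗_e = p⃗₀ − p⃗'  (incident photon momentum minus scattered photon momentum)

Photon momentum magnitudes (p = h/λ = E/c):
λ₀ = hc/E₀ = 41.6054 pm → p₀ = h/λ₀ = 1.5926e-23 kg·m/s
Δλ = λ_C(1 − cos 155°) = 4.6253 pm
λ' = 46.2307 pm → p' = h/λ' = 1.4333e-23 kg·m/s

The scattered photon makes angle θ = 155° with the incident direction, so by the law of cosines:
|p⃗_e|² = p₀² + p'² − 2p₀p'cos θ
|p⃗_e|² = (1.5926e-23)² + (1.4333e-23)² − 2·1.5926e-23·1.4333e-23·cos(155°)
|p⃗_e| = 2.9543e-23 kg·m/s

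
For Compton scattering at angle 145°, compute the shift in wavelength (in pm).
4.4138 pm

Using the Compton scattering formula:
Δλ = λ_C(1 - cos θ)

where λ_C = h/(m_e·c) ≈ 2.4263 pm is the Compton wavelength of an electron.

For θ = 145°:
cos(145°) = -0.8192
1 - cos(145°) = 1.8192

Δλ = 2.4263 × 1.8192
Δλ = 4.4138 pm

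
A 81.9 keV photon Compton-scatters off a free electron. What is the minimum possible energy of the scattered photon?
62.0197 keV (at θ = 180°)

The scattered photon has minimum energy when its wavelength is maximum, i.e., when the Compton shift Δλ = λ_C(1 − cos θ) is maximum. This occurs at θ = 180° (backscattering), giving Δλ_max = 2λ_C = 4.8526 pm.

Initial wavelength: λ₀ = hc/E₀ = 15.1385 pm
Maximum final wavelength: λ'_max = λ₀ + 2λ_C = 15.1385 + 4.8526 = 19.9911 pm
Minimum final energy: E'_min = hc/λ'_max = 62.0197 keV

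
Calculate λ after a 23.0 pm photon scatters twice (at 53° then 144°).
28.3554 pm

Apply Compton shift twice:

First scattering at θ₁ = 53°:
Δλ₁ = λ_C(1 - cos(53°))
Δλ₁ = 2.4263 × 0.3982
Δλ₁ = 0.9661 pm

After first scattering:
λ₁ = 23.0 + 0.9661 = 23.9661 pm

Second scattering at θ₂ = 144°:
Δλ₂ = λ_C(1 - cos(144°))
Δλ₂ = 2.4263 × 1.8090
Δλ₂ = 4.3892 pm

Final wavelength:
λ₂ = 23.9661 + 4.3892 = 28.3554 pm

Total shift: Δλ_total = 0.9661 + 4.3892 = 5.3554 pm

(Intermediate values are shown rounded; full precision is carried through to the final answer.)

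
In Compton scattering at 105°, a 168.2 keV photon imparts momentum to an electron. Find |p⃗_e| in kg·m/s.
1.2279e-22 kg·m/s

The electron is initially at rest, so by conservation of momentum:
p⃗_e = p⃗₀ − p⃗'  (incident photon momentum minus scattered photon momentum)

Photon momentum magnitudes (p = h/λ = E/c):
λ₀ = hc/E₀ = 7.3712 pm → p₀ = h/λ₀ = 8.9891e-23 kg·m/s
Δλ = λ_C(1 − cos 105°) = 3.0543 pm
λ' = 10.4255 pm → p' = h/λ' = 6.3556e-23 kg·m/s

The scattered photon makes angle θ = 105° with the incident direction, so by the law of cosines:
|p⃗_e|² = p₀² + p'² − 2p₀p'cos θ
|p⃗_e|² = (8.9891e-23)² + (6.3556e-23)² − 2·8.9891e-23·6.3556e-23·cos(105°)
|p⃗_e| = 1.2279e-22 kg·m/s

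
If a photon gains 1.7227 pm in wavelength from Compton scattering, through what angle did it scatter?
73.14°

From the Compton formula Δλ = λ_C(1 - cos θ), we can solve for θ:

cos θ = 1 - Δλ/λ_C

Given:
- Δλ = 1.7227 pm
- λ_C = h/(m_e·c) ≈ 2.42631024 pm

cos θ = 1 - 1.7227/2.42631024
cos θ = 1 - 0.710008
cos θ = 0.289992

θ = arccos(0.289992)
θ = 73.14°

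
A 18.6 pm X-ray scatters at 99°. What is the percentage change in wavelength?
15.0853%

Calculate the Compton shift:
Δλ = λ_C(1 - cos(99°))
Δλ = 2.4263 × (1 - cos(99°))
Δλ = 2.4263 × 1.1564
Δλ = 2.8059 pm

Percentage change:
(Δλ/λ₀) × 100 = (2.8059/18.6) × 100
= 15.0853%

(Intermediate values are shown rounded; full precision is carried through to the final answer.)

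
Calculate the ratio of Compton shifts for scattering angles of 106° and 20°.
106° produces the larger shift by a factor of 21.152

Calculate both shifts using Δλ = λ_C(1 - cos θ):

For θ₁ = 20°:
Δλ₁ = 2.4263 × (1 - cos(20°))
Δλ₁ = 2.4263 × 0.0603
Δλ₁ = 0.1463 pm

For θ₂ = 106°:
Δλ₂ = 2.4263 × (1 - cos(106°))
Δλ₂ = 2.4263 × 1.2756
Δλ₂ = 3.0951 pm

The 106° angle produces the larger shift.
Ratio: 3.0951/0.1463 = 21.152

(Intermediate values are shown rounded; full precision is carried through to the final answer.)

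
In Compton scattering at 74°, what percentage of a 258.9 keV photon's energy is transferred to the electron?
0.2685 (or 26.85%)

Calculate initial and final photon energies:

Initial: E₀ = 258.9 keV → λ₀ = 4.7889 pm
Compton shift: Δλ = 1.7575 pm
Final wavelength: λ' = 6.5464 pm
Final energy: E' = 189.3926 keV

Fractional energy loss:
(E₀ - E')/E₀ = (258.9000 - 189.3926)/258.9000
= 69.5074/258.9000
= 0.2685
= 26.85%

(Intermediate values are shown rounded; full precision is carried through to the final answer.)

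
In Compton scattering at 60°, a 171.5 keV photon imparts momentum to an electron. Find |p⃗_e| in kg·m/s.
8.5831e-23 kg·m/s

The electron is initially at rest, so by conservation of momentum:
p⃗_e = p⃗₀ − p⃗'  (incident photon momentum minus scattered photon momentum)

Photon momentum magnitudes (p = h/λ = E/c):
λ₀ = hc/E₀ = 7.2294 pm → p₀ = h/λ₀ = 9.1655e-23 kg·m/s
Δλ = λ_C(1 − cos 60°) = 1.2132 pm
λ' = 8.4426 pm → p' = h/λ' = 7.8484e-23 kg·m/s

The scattered photon makes angle θ = 60° with the incident direction, so by the law of cosines:
|p⃗_e|² = p₀² + p'² − 2p₀p'cos θ
|p⃗_e|² = (9.1655e-23)² + (7.8484e-23)² − 2·9.1655e-23·7.8484e-23·cos(60°)
|p⃗_e| = 8.5831e-23 kg·m/s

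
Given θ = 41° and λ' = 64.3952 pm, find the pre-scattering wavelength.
63.8000 pm

From λ' = λ + Δλ, we have λ = λ' - Δλ

First calculate the Compton shift:
Δλ = λ_C(1 - cos θ)
Δλ = 2.4263 × (1 - cos(41°))
Δλ = 2.4263 × 0.2453
Δλ = 0.5952 pm

Initial wavelength:
λ = λ' - Δλ
λ = 64.3952 - 0.5952
λ = 63.8000 pm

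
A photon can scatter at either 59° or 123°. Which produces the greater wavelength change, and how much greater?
123° produces the larger shift by a factor of 3.185

Calculate both shifts using Δλ = λ_C(1 - cos θ):

For θ₁ = 59°:
Δλ₁ = 2.4263 × (1 - cos(59°))
Δλ₁ = 2.4263 × 0.4850
Δλ₁ = 1.1767 pm

For θ₂ = 123°:
Δλ₂ = 2.4263 × (1 - cos(123°))
Δλ₂ = 2.4263 × 1.5446
Δλ₂ = 3.7478 pm

The 123° angle produces the larger shift.
Ratio: 3.7478/1.1767 = 3.185

(Intermediate values are shown rounded; full precision is carried through to the final answer.)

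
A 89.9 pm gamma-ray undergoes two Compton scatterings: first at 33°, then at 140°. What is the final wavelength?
94.5764 pm

Apply Compton shift twice:

First scattering at θ₁ = 33°:
Δλ₁ = λ_C(1 - cos(33°))
Δλ₁ = 2.4263 × 0.1613
Δλ₁ = 0.3914 pm

After first scattering:
λ₁ = 89.9 + 0.3914 = 90.2914 pm

Second scattering at θ₂ = 140°:
Δλ₂ = λ_C(1 - cos(140°))
Δλ₂ = 2.4263 × 1.7660
Δλ₂ = 4.2850 pm

Final wavelength:
λ₂ = 90.2914 + 4.2850 = 94.5764 pm

Total shift: Δλ_total = 0.3914 + 4.2850 = 4.6764 pm

(Intermediate values are shown rounded; full precision is carried through to the final answer.)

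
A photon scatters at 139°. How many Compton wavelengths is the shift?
1.7547 λ_C

The Compton shift formula is:
Δλ = λ_C(1 - cos θ)

Dividing both sides by λ_C:
Δλ/λ_C = 1 - cos θ

For θ = 139°:
Δλ/λ_C = 1 - cos(139°)
Δλ/λ_C = 1 - -0.7547
Δλ/λ_C = 1.7547

This means the shift is 1.7547 × λ_C = 4.2575 pm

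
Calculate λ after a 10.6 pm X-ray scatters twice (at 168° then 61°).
16.6496 pm

Apply Compton shift twice:

First scattering at θ₁ = 168°:
Δλ₁ = λ_C(1 - cos(168°))
Δλ₁ = 2.4263 × 1.9781
Δλ₁ = 4.7996 pm

After first scattering:
λ₁ = 10.6 + 4.7996 = 15.3996 pm

Second scattering at θ₂ = 61°:
Δλ₂ = λ_C(1 - cos(61°))
Δλ₂ = 2.4263 × 0.5152
Δλ₂ = 1.2500 pm

Final wavelength:
λ₂ = 15.3996 + 1.2500 = 16.6496 pm

Total shift: Δλ_total = 4.7996 + 1.2500 = 6.0496 pm

(Intermediate values are shown rounded; full precision is carried through to the final answer.)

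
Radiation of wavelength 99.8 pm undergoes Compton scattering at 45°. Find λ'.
100.5106 pm

Using the Compton formula: λ' = λ + λ_C(1 − cos θ)

For θ = 45°, cos θ = √2/2 (exact) ≈ 0.7071, so:
1 − cos 45° = 1 − (√2/2) ≈ 0.2929

Δλ = λ_C × 0.2929 = 2.4263 × 0.2929 = 0.7106 pm

λ' = 99.8 + 0.7106 = 100.5106 pm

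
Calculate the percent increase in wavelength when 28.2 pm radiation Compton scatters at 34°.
1.4709%

Calculate the Compton shift:
Δλ = λ_C(1 - cos(34°))
Δλ = 2.4263 × (1 - cos(34°))
Δλ = 2.4263 × 0.1710
Δλ = 0.4148 pm

Percentage change:
(Δλ/λ₀) × 100 = (0.4148/28.2) × 100
= 1.4709%

(Intermediate values are shown rounded; full precision is carried through to the final answer.)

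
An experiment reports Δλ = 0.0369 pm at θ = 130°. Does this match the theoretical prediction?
No, inconsistent

Calculate the expected shift for θ = 130°:

Δλ_expected = λ_C(1 - cos(130°))
Δλ_expected = 2.4263 × (1 - cos(130°))
Δλ_expected = 2.4263 × 1.6428
Δλ_expected = 3.9859 pm

Given shift: 0.0369 pm
Expected shift: 3.9859 pm
Difference: 3.9491 pm

The values do not match. The given shift corresponds to θ ≈ 10.0°, not 130°.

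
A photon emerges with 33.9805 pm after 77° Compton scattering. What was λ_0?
32.1000 pm

From λ' = λ + Δλ, we have λ = λ' - Δλ

First calculate the Compton shift:
Δλ = λ_C(1 - cos θ)
Δλ = 2.4263 × (1 - cos(77°))
Δλ = 2.4263 × 0.7750
Δλ = 1.8805 pm

Initial wavelength:
λ = λ' - Δλ
λ = 33.9805 - 1.8805
λ = 32.1000 pm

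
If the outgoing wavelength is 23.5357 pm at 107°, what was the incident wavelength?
20.4000 pm

From λ' = λ + Δλ, we have λ = λ' - Δλ

First calculate the Compton shift:
Δλ = λ_C(1 - cos θ)
Δλ = 2.4263 × (1 - cos(107°))
Δλ = 2.4263 × 1.2924
Δλ = 3.1357 pm

Initial wavelength:
λ = λ' - Δλ
λ = 23.5357 - 3.1357
λ = 20.4000 pm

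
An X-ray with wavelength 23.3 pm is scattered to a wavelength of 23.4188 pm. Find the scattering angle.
18.00°

First find the wavelength shift:
Δλ = λ' - λ = 23.4188 - 23.3 = 0.1188 pm

Using Δλ = λ_C(1 - cos θ), with λ_C = h/(m_e·c) ≈ 2.42631024 pm:
cos θ = 1 - Δλ/λ_C
cos θ = 1 - 0.1188/2.42631024
cos θ = 0.951037

θ = arccos(0.951037)
θ = 18.00°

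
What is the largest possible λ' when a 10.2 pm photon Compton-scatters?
15.0526 pm (at θ = 180°)

The Compton shift is Δλ = λ_C(1 − cos θ).

Since cos θ ranges from −1 to 1, the factor (1 − cos θ) ranges from 0 to 2; the maximum shift occurs at θ = 180° (backscattering):
Δλ_max = 2λ_C = 2 × 2.4263 pm = 4.8526 pm

Maximum scattered wavelength:
λ'_max = λ₀ + Δλ_max = 10.2 + 4.8526 = 15.0526 pm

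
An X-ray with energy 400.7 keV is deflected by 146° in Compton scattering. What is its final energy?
164.6099 keV

First convert energy to wavelength:
λ = hc/E, with hc ≈ 1239.842 keV·pm (i.e. 1239.842 eV·nm)

For E = 400.7 keV = 400700 eV:
λ = 1239.842 keV·pm / 400.7 keV
λ = 3.0942 pm

Calculate the Compton shift:
Δλ = λ_C(1 - cos(146°)) = 2.4263 × 1.8290
Δλ = 4.4378 pm

Final wavelength:
λ' = 3.0942 + 4.4378 = 7.5320 pm

Final energy:
E' = hc/λ' = 1239.842 / 7.5320 = 164.6099 keV

(Intermediate values are shown rounded; full precision is carried through to the final answer.)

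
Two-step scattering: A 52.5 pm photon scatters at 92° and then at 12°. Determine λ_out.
55.0640 pm

Apply Compton shift twice:

First scattering at θ₁ = 92°:
Δλ₁ = λ_C(1 - cos(92°))
Δλ₁ = 2.4263 × 1.0349
Δλ₁ = 2.5110 pm

After first scattering:
λ₁ = 52.5 + 2.5110 = 55.0110 pm

Second scattering at θ₂ = 12°:
Δλ₂ = λ_C(1 - cos(12°))
Δλ₂ = 2.4263 × 0.0219
Δλ₂ = 0.0530 pm

Final wavelength:
λ₂ = 55.0110 + 0.0530 = 55.0640 pm

Total shift: Δλ_total = 2.5110 + 0.0530 = 2.5640 pm

(Intermediate values are shown rounded; full precision is carried through to the final answer.)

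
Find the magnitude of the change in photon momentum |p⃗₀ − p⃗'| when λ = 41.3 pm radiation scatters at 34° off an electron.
9.3361e-24 kg·m/s

Photon momentum magnitude is p = h/λ.

Initial momentum:
p₀ = h/λ = 6.6261e-34/4.1300e-11 = 1.6044e-23 kg·m/s

After scattering:
λ' = λ + Δλ = 41.3 + 0.4148 = 41.7148 pm
p' = h/λ' = 6.6261e-34/4.1715e-11 = 1.5884e-23 kg·m/s

Momentum is a vector; the scattered photon's direction makes angle θ = 34° with the incident direction. The magnitude of the vector change Δp⃗ = p⃗₀ − p⃗' is found from the law of cosines:
|Δp⃗|² = p₀² + p'² − 2p₀p'cos θ
|Δp⃗|² = (1.6044e-23)² + (1.5884e-23)² − 2·1.6044e-23·1.5884e-23·cos(34°)
|Δp⃗| = 9.3361e-24 kg·m/s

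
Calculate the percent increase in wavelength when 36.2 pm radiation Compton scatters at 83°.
5.8857%

Calculate the Compton shift:
Δλ = λ_C(1 - cos(83°))
Δλ = 2.4263 × (1 - cos(83°))
Δλ = 2.4263 × 0.8781
Δλ = 2.1306 pm

Percentage change:
(Δλ/λ₀) × 100 = (2.1306/36.2) × 100
= 5.8857%

(Intermediate values are shown rounded; full precision is carried through to the final answer.)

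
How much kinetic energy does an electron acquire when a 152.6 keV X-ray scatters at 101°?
40.0309 keV

By energy conservation: K_e = E_initial - E_final

First find the scattered photon energy:
Initial wavelength: λ = hc/E = 8.1248 pm
Compton shift: Δλ = λ_C(1 - cos(101°)) = 2.8893 pm
Final wavelength: λ' = 8.1248 + 2.8893 = 11.0141 pm
Final photon energy: E' = hc/λ' = 112.5691 keV

Electron kinetic energy:
K_e = E - E' = 152.6000 - 112.5691 = 40.0309 keV

(Intermediate values are shown rounded; full precision is carried through to the final answer.)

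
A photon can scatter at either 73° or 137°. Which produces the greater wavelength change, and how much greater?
137° produces the larger shift by a factor of 2.447

Calculate both shifts using Δλ = λ_C(1 - cos θ):

For θ₁ = 73°:
Δλ₁ = 2.4263 × (1 - cos(73°))
Δλ₁ = 2.4263 × 0.7076
Δλ₁ = 1.7169 pm

For θ₂ = 137°:
Δλ₂ = 2.4263 × (1 - cos(137°))
Δλ₂ = 2.4263 × 1.7314
Δλ₂ = 4.2008 pm

The 137° angle produces the larger shift.
Ratio: 4.2008/1.7169 = 2.447

(Intermediate values are shown rounded; full precision is carried through to the final answer.)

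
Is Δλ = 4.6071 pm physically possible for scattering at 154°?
Yes, consistent

Calculate the expected shift for θ = 154°:

Δλ_expected = λ_C(1 - cos(154°))
Δλ_expected = 2.4263 × (1 - cos(154°))
Δλ_expected = 2.4263 × 1.8988
Δλ_expected = 4.6071 pm

Given shift: 4.6071 pm
Expected shift: 4.6071 pm
Difference: 0.0000 pm

The values match. This is consistent with Compton scattering at the stated angle.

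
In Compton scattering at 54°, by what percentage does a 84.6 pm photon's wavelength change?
1.1822%

Calculate the Compton shift:
Δλ = λ_C(1 - cos(54°))
Δλ = 2.4263 × (1 - cos(54°))
Δλ = 2.4263 × 0.4122
Δλ = 1.0002 pm

Percentage change:
(Δλ/λ₀) × 100 = (1.0002/84.6) × 100
= 1.1822%

(Intermediate values are shown rounded; full precision is carried through to the final answer.)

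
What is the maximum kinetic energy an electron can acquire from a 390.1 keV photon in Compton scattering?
235.7158 keV

Maximum energy transfer occurs at θ = 180° (backscattering).

Initial photon: E₀ = 390.1 keV → λ₀ = 3.1783 pm

Maximum Compton shift (at 180°):
Δλ_max = 2λ_C = 2 × 2.4263 = 4.8526 pm

Final wavelength:
λ' = 3.1783 + 4.8526 = 8.0309 pm

Minimum photon energy (maximum energy to electron):
E'_min = hc/λ' = 154.3842 keV

Maximum electron kinetic energy:
K_max = E₀ - E'_min = 390.1000 - 154.3842 = 235.7158 keV

(Intermediate values are shown rounded; full precision is carried through to the final answer.)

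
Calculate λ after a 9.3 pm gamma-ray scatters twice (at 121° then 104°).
15.9892 pm

Apply Compton shift twice:

First scattering at θ₁ = 121°:
Δλ₁ = λ_C(1 - cos(121°))
Δλ₁ = 2.4263 × 1.5150
Δλ₁ = 3.6760 pm

After first scattering:
λ₁ = 9.3 + 3.6760 = 12.9760 pm

Second scattering at θ₂ = 104°:
Δλ₂ = λ_C(1 - cos(104°))
Δλ₂ = 2.4263 × 1.2419
Δλ₂ = 3.0133 pm

Final wavelength:
λ₂ = 12.9760 + 3.0133 = 15.9892 pm

Total shift: Δλ_total = 3.6760 + 3.0133 = 6.6892 pm

(Intermediate values are shown rounded; full precision is carried through to the final answer.)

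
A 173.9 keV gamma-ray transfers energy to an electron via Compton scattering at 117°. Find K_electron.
57.5644 keV

By energy conservation: K_e = E_initial - E_final

First find the scattered photon energy:
Initial wavelength: λ = hc/E = 7.1296 pm
Compton shift: Δλ = λ_C(1 - cos(117°)) = 3.5278 pm
Final wavelength: λ' = 7.1296 + 3.5278 = 10.6575 pm
Final photon energy: E' = hc/λ' = 116.3356 keV

Electron kinetic energy:
K_e = E - E' = 173.9000 - 116.3356 = 57.5644 keV

(Intermediate values are shown rounded; full precision is carried through to the final answer.)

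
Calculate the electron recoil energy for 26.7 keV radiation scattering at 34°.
0.2364 keV

By energy conservation: K_e = E_initial - E_final

First find the scattered photon energy:
Initial wavelength: λ = hc/E = 46.4360 pm
Compton shift: Δλ = λ_C(1 - cos(34°)) = 0.4148 pm
Final wavelength: λ' = 46.4360 + 0.4148 = 46.8508 pm
Final photon energy: E' = hc/λ' = 26.4636 keV

Electron kinetic energy:
K_e = E - E' = 26.7000 - 26.4636 = 0.2364 keV

(Intermediate values are shown rounded; full precision is carried through to the final answer.)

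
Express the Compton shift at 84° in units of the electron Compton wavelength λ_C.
0.8955 λ_C

The Compton shift formula is:
Δλ = λ_C(1 - cos θ)

Dividing both sides by λ_C:
Δλ/λ_C = 1 - cos θ

For θ = 84°:
Δλ/λ_C = 1 - cos(84°)
Δλ/λ_C = 1 - 0.1045
Δλ/λ_C = 0.8955

This means the shift is 0.8955 × λ_C = 2.1727 pm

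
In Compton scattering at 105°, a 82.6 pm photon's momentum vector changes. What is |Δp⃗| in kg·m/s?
1.2503e-23 kg·m/s

Photon momentum magnitude is p = h/λ.

Initial momentum:
p₀ = h/λ = 6.6261e-34/8.2600e-11 = 8.0219e-24 kg·m/s

After scattering:
λ' = λ + Δλ = 82.6 + 3.0543 = 85.6543 pm
p' = h/λ' = 6.6261e-34/8.5654e-11 = 7.7358e-24 kg·m/s

Momentum is a vector; the scattered photon's direction makes angle θ = 105° with the incident direction. The magnitude of the vector change Δp⃗ = p⃗₀ − p⃗' is found from the law of cosines:
|Δp⃗|² = p₀² + p'² − 2p₀p'cos θ
|Δp⃗|² = (8.0219e-24)² + (7.7358e-24)² − 2·8.0219e-24·7.7358e-24·cos(105°)
|Δp⃗| = 1.2503e-23 kg·m/s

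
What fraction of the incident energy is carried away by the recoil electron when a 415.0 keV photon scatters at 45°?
0.1922 (or 19.22%)

Calculate initial and final photon energies:

Initial: E₀ = 415.0 keV → λ₀ = 2.9876 pm
Compton shift: Δλ = 0.7106 pm
Final wavelength: λ' = 3.6982 pm
Final energy: E' = 335.2536 keV

Fractional energy loss:
(E₀ - E')/E₀ = (415.0000 - 335.2536)/415.0000
= 79.7464/415.0000
= 0.1922
= 19.22%

(Intermediate values are shown rounded; full precision is carried through to the final answer.)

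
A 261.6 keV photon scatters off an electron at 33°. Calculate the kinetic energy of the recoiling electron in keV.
19.9574 keV

By energy conservation: K_e = E_initial - E_final

First find the scattered photon energy:
Initial wavelength: λ = hc/E = 4.7395 pm
Compton shift: Δλ = λ_C(1 - cos(33°)) = 0.3914 pm
Final wavelength: λ' = 4.7395 + 0.3914 = 5.1309 pm
Final photon energy: E' = hc/λ' = 241.6426 keV

Electron kinetic energy:
K_e = E - E' = 261.6000 - 241.6426 = 19.9574 keV

(Intermediate values are shown rounded; full precision is carried through to the final answer.)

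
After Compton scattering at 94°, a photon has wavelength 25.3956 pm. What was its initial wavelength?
22.8000 pm

From λ' = λ + Δλ, we have λ = λ' - Δλ

First calculate the Compton shift:
Δλ = λ_C(1 - cos θ)
Δλ = 2.4263 × (1 - cos(94°))
Δλ = 2.4263 × 1.0698
Δλ = 2.5956 pm

Initial wavelength:
λ = λ' - Δλ
λ = 25.3956 - 2.5956
λ = 22.8000 pm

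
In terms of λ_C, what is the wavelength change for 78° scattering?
0.7921 λ_C

The Compton shift formula is:
Δλ = λ_C(1 - cos θ)

Dividing both sides by λ_C:
Δλ/λ_C = 1 - cos θ

For θ = 78°:
Δλ/λ_C = 1 - cos(78°)
Δλ/λ_C = 1 - 0.2079
Δλ/λ_C = 0.7921

This means the shift is 0.7921 × λ_C = 1.9219 pm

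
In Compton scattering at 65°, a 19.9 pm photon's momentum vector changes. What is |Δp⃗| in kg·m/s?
3.4653e-23 kg·m/s

Photon momentum magnitude is p = h/λ.

Initial momentum:
p₀ = h/λ = 6.6261e-34/1.9900e-11 = 3.3297e-23 kg·m/s

After scattering:
λ' = λ + Δλ = 19.9 + 1.4009 = 21.3009 pm
p' = h/λ' = 6.6261e-34/2.1301e-11 = 3.1107e-23 kg·m/s

Momentum is a vector; the scattered photon's direction makes angle θ = 65° with the incident direction. The magnitude of the vector change Δp⃗ = p⃗₀ − p⃗' is found from the law of cosines:
|Δp⃗|² = p₀² + p'² − 2p₀p'cos θ
|Δp⃗|² = (3.3297e-23)² + (3.1107e-23)² − 2·3.3297e-23·3.1107e-23·cos(65°)
|Δp⃗| = 3.4653e-23 kg·m/s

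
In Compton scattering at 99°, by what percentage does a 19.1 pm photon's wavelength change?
14.6904%

Calculate the Compton shift:
Δλ = λ_C(1 - cos(99°))
Δλ = 2.4263 × (1 - cos(99°))
Δλ = 2.4263 × 1.1564
Δλ = 2.8059 pm

Percentage change:
(Δλ/λ₀) × 100 = (2.8059/19.1) × 100
= 14.6904%

(Intermediate values are shown rounded; full precision is carried through to the final answer.)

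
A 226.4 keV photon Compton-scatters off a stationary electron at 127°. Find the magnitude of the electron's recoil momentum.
1.7307e-22 kg·m/s

The electron is initially at rest, so by conservation of momentum:
p⃗_e = p⃗₀ − p⃗'  (incident photon momentum minus scattered photon momentum)

Photon momentum magnitudes (p = h/λ = E/c):
λ₀ = hc/E₀ = 5.4763 pm → p₀ = h/λ₀ = 1.2099e-22 kg·m/s
Δλ = λ_C(1 − cos 127°) = 3.8865 pm
λ' = 9.3628 pm → p' = h/λ' = 7.0770e-23 kg·m/s

The scattered photon makes angle θ = 127° with the incident direction, so by the law of cosines:
|p⃗_e|² = p₀² + p'² − 2p₀p'cos θ
|p⃗_e|² = (1.2099e-22)² + (7.0770e-23)² − 2·1.2099e-22·7.0770e-23·cos(127°)
|p⃗_e| = 1.7307e-22 kg·m/s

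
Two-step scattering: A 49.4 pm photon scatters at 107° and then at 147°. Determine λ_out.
56.9969 pm

Apply Compton shift twice:

First scattering at θ₁ = 107°:
Δλ₁ = λ_C(1 - cos(107°))
Δλ₁ = 2.4263 × 1.2924
Δλ₁ = 3.1357 pm

After first scattering:
λ₁ = 49.4 + 3.1357 = 52.5357 pm

Second scattering at θ₂ = 147°:
Δλ₂ = λ_C(1 - cos(147°))
Δλ₂ = 2.4263 × 1.8387
Δλ₂ = 4.4612 pm

Final wavelength:
λ₂ = 52.5357 + 4.4612 = 56.9969 pm

Total shift: Δλ_total = 3.1357 + 4.4612 = 7.5969 pm

(Intermediate values are shown rounded; full precision is carried through to the final answer.)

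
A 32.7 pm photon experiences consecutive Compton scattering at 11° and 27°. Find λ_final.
33.0090 pm

Apply Compton shift twice:

First scattering at θ₁ = 11°:
Δλ₁ = λ_C(1 - cos(11°))
Δλ₁ = 2.4263 × 0.0184
Δλ₁ = 0.0446 pm

After first scattering:
λ₁ = 32.7 + 0.0446 = 32.7446 pm

Second scattering at θ₂ = 27°:
Δλ₂ = λ_C(1 - cos(27°))
Δλ₂ = 2.4263 × 0.1090
Δλ₂ = 0.2645 pm

Final wavelength:
λ₂ = 32.7446 + 0.2645 = 33.0090 pm

Total shift: Δλ_total = 0.0446 + 0.2645 = 0.3090 pm

(Intermediate values are shown rounded; full precision is carried through to the final answer.)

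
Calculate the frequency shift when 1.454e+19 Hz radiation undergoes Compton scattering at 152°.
2.637e+18 Hz (decrease)

Convert frequency to wavelength (c = 299792458 m/s):
λ₀ = c/f₀ = 299792458/1.454e+19 = 2.0618463e-11 m = 20.6185 pm

Calculate Compton shift:
Δλ = λ_C(1 - cos(152°)) = 4.5686 pm

Final wavelength:
λ' = λ₀ + Δλ = 20.6185 + 4.5686 = 25.1871 pm

Final frequency:
f' = c/λ' = 299792458/2.5187078e-11 = 1.1902629e+19 Hz

Frequency shift (decrease):
Δf = f₀ - f' = 1.454e+19 - 1.1902629e+19 = 2.637e+18 Hz

(Intermediate values are shown rounded; full precision is carried through to the final answer.)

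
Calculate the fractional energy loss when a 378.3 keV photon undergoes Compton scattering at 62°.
0.2820 (or 28.20%)

Calculate initial and final photon energies:

Initial: E₀ = 378.3 keV → λ₀ = 3.2774 pm
Compton shift: Δλ = 1.2872 pm
Final wavelength: λ' = 4.5646 pm
Final energy: E' = 271.6193 keV

Fractional energy loss:
(E₀ - E')/E₀ = (378.3000 - 271.6193)/378.3000
= 106.6807/378.3000
= 0.2820
= 28.20%

(Intermediate values are shown rounded; full precision is carried through to the final answer.)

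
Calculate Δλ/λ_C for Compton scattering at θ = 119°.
1.4848 λ_C

The Compton shift formula is:
Δλ = λ_C(1 - cos θ)

Dividing both sides by λ_C:
Δλ/λ_C = 1 - cos θ

For θ = 119°:
Δλ/λ_C = 1 - cos(119°)
Δλ/λ_C = 1 - -0.4848
Δλ/λ_C = 1.4848

This means the shift is 1.4848 × λ_C = 3.6026 pm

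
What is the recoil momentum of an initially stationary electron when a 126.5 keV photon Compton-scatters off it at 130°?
1.0515e-22 kg·m/s

The electron is initially at rest, so by conservation of momentum:
p⃗_e = p⃗₀ − p⃗'  (incident photon momentum minus scattered photon momentum)

Photon momentum magnitudes (p = h/λ = E/c):
λ₀ = hc/E₀ = 9.8011 pm → p₀ = h/λ₀ = 6.7605e-23 kg·m/s
Δλ = λ_C(1 − cos 130°) = 3.9859 pm
λ' = 13.7870 pm → p' = h/λ' = 4.8060e-23 kg·m/s

The scattered photon makes angle θ = 130° with the incident direction, so by the law of cosines:
|p⃗_e|² = p₀² + p'² − 2p₀p'cos θ
|p⃗_e|² = (6.7605e-23)² + (4.8060e-23)² − 2·6.7605e-23·4.8060e-23·cos(130°)
|p⃗_e| = 1.0515e-22 kg·m/s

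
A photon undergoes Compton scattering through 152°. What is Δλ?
4.5686 pm

Using the Compton scattering formula:
Δλ = λ_C(1 - cos θ)

where λ_C = h/(m_e·c) ≈ 2.4263 pm is the Compton wavelength of an electron.

For θ = 152°:
cos(152°) = -0.8829
1 - cos(152°) = 1.8829

Δλ = 2.4263 × 1.8829
Δλ = 4.5686 pm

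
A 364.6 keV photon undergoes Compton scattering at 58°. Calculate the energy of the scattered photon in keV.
273.0259 keV

First convert energy to wavelength:
λ = hc/E, with hc ≈ 1239.842 keV·pm (i.e. 1239.842 eV·nm)

For E = 364.6 keV = 364600 eV:
λ = 1239.842 keV·pm / 364.6 keV
λ = 3.4006 pm

Calculate the Compton shift:
Δλ = λ_C(1 - cos(58°)) = 2.4263 × 0.4701
Δλ = 1.1406 pm

Final wavelength:
λ' = 3.4006 + 1.1406 = 4.5411 pm

Final energy:
E' = hc/λ' = 1239.842 / 4.5411 = 273.0259 keV

(Intermediate values are shown rounded; full precision is carried through to the final answer.)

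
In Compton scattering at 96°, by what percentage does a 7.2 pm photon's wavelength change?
37.2212%

Calculate the Compton shift:
Δλ = λ_C(1 - cos(96°))
Δλ = 2.4263 × (1 - cos(96°))
Δλ = 2.4263 × 1.1045
Δλ = 2.6799 pm

Percentage change:
(Δλ/λ₀) × 100 = (2.6799/7.2) × 100
= 37.2212%

(Intermediate values are shown rounded; full precision is carried through to the final answer.)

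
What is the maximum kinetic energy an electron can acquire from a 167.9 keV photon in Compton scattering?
66.5811 keV

Maximum energy transfer occurs at θ = 180° (backscattering).

Initial photon: E₀ = 167.9 keV → λ₀ = 7.3844 pm

Maximum Compton shift (at 180°):
Δλ_max = 2λ_C = 2 × 2.4263 = 4.8526 pm

Final wavelength:
λ' = 7.3844 + 4.8526 = 12.2370 pm

Minimum photon energy (maximum energy to electron):
E'_min = hc/λ' = 101.3189 keV

Maximum electron kinetic energy:
K_max = E₀ - E'_min = 167.9000 - 101.3189 = 66.5811 keV

(Intermediate values are shown rounded; full precision is carried through to the final answer.)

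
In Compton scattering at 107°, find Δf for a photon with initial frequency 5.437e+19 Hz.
1.971e+19 Hz (decrease)

Convert frequency to wavelength (c = 299792458 m/s):
λ₀ = c/f₀ = 299792458/5.437e+19 = 5.5139315e-12 m = 5.5139 pm

Calculate Compton shift:
Δλ = λ_C(1 - cos(107°)) = 3.1357 pm

Final wavelength:
λ' = λ₀ + Δλ = 5.5139 + 3.1357 = 8.6496 pm

Final frequency:
f' = c/λ' = 299792458/8.6496262e-12 = 3.4659585e+19 Hz

Frequency shift (decrease):
Δf = f₀ - f' = 5.437e+19 - 3.4659585e+19 = 1.971e+19 Hz

(Intermediate values are shown rounded; full precision is carried through to the final answer.)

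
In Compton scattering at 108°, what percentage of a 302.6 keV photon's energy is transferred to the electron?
0.4367 (or 43.67%)

Calculate initial and final photon energies:

Initial: E₀ = 302.6 keV → λ₀ = 4.0973 pm
Compton shift: Δλ = 3.1761 pm
Final wavelength: λ' = 7.2734 pm
Final energy: E' = 170.4630 keV

Fractional energy loss:
(E₀ - E')/E₀ = (302.6000 - 170.4630)/302.6000
= 132.1370/302.6000
= 0.4367
= 43.67%

(Intermediate values are shown rounded; full precision is carried through to the final answer.)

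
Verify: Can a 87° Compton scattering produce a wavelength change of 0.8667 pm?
No, inconsistent

Calculate the expected shift for θ = 87°:

Δλ_expected = λ_C(1 - cos(87°))
Δλ_expected = 2.4263 × (1 - cos(87°))
Δλ_expected = 2.4263 × 0.9477
Δλ_expected = 2.2993 pm

Given shift: 0.8667 pm
Expected shift: 2.2993 pm
Difference: 1.4326 pm

The values do not match. The given shift corresponds to θ ≈ 50.0°, not 87°.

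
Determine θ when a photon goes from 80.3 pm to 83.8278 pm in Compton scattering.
117.00°

First find the wavelength shift:
Δλ = λ' - λ = 83.8278 - 80.3 = 3.5278 pm

Using Δλ = λ_C(1 - cos θ), with λ_C = h/(m_e·c) ≈ 2.42631024 pm:
cos θ = 1 - Δλ/λ_C
cos θ = 1 - 3.5278/2.42631024
cos θ = -0.453977

θ = arccos(-0.453977)
θ = 117.00°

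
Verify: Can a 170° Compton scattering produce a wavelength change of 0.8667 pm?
No, inconsistent

Calculate the expected shift for θ = 170°:

Δλ_expected = λ_C(1 - cos(170°))
Δλ_expected = 2.4263 × (1 - cos(170°))
Δλ_expected = 2.4263 × 1.9848
Δλ_expected = 4.8158 pm

Given shift: 0.8667 pm
Expected shift: 4.8158 pm
Difference: 3.9491 pm

The values do not match. The given shift corresponds to θ ≈ 50.0°, not 170°.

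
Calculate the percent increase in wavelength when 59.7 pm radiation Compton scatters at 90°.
4.0642%

Calculate the Compton shift:
Δλ = λ_C(1 - cos(90°))
Δλ = 2.4263 × (1 - cos(90°))
Δλ = 2.4263 × 1.0000
Δλ = 2.4263 pm

Percentage change:
(Δλ/λ₀) × 100 = (2.4263/59.7) × 100
= 4.0642%

(Intermediate values are shown rounded; full precision is carried through to the final answer.)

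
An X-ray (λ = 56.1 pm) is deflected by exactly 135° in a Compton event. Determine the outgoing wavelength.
60.2420 pm

Using the Compton formula: λ' = λ + λ_C(1 − cos θ)

For θ = 135°, cos θ = -√2/2 (exact) ≈ -0.7071, so:
1 − cos 135° = 1 − (-√2/2) ≈ 1.7071

Δλ = λ_C × 1.7071 = 2.4263 × 1.7071 = 4.1420 pm

λ' = 56.1 + 4.1420 = 60.2420 pm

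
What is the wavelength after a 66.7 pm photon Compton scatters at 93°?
69.2533 pm

Using the Compton scattering formula:
λ' = λ + Δλ = λ + λ_C(1 - cos θ)

Given:
- Initial wavelength λ = 66.7 pm
- Scattering angle θ = 93°
- Compton wavelength λ_C ≈ 2.4263 pm

Calculate the shift:
Δλ = 2.4263 × (1 - cos(93°))
Δλ = 2.4263 × 1.0523
Δλ = 2.5533 pm

Final wavelength:
λ' = 66.7 + 2.5533 = 69.2533 pm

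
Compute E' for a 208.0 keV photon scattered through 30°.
197.2436 keV

First convert energy to wavelength:
λ = hc/E, with hc ≈ 1239.842 keV·pm (i.e. 1239.842 eV·nm)

For E = 208.0 keV = 208000 eV:
λ = 1239.842 keV·pm / 208.0 keV
λ = 5.9608 pm

Calculate the Compton shift:
Δλ = λ_C(1 - cos(30°)) = 2.4263 × 0.1340
Δλ = 0.3251 pm

Final wavelength:
λ' = 5.9608 + 0.3251 = 6.2858 pm

Final energy:
E' = hc/λ' = 1239.842 / 6.2858 = 197.2436 keV

(Intermediate values are shown rounded; full precision is carried through to the final answer.)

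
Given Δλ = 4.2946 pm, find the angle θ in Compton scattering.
140.36°

From the Compton formula Δλ = λ_C(1 - cos θ), we can solve for θ:

cos θ = 1 - Δλ/λ_C

Given:
- Δλ = 4.2946 pm
- λ_C = h/(m_e·c) ≈ 2.42631024 pm

cos θ = 1 - 4.2946/2.42631024
cos θ = 1 - 1.770013
cos θ = -0.770013

θ = arccos(-0.770013)
θ = 140.36°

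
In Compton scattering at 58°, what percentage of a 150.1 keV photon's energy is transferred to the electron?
0.1213 (or 12.13%)

Calculate initial and final photon energies:

Initial: E₀ = 150.1 keV → λ₀ = 8.2601 pm
Compton shift: Δλ = 1.1406 pm
Final wavelength: λ' = 9.4007 pm
Final energy: E' = 131.8887 keV

Fractional energy loss:
(E₀ - E')/E₀ = (150.1000 - 131.8887)/150.1000
= 18.2113/150.1000
= 0.1213
= 12.13%

(Intermediate values are shown rounded; full precision is carried through to the final answer.)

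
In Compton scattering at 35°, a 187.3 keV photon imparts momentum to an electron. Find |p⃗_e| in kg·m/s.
5.8630e-23 kg·m/s

The electron is initially at rest, so by conservation of momentum:
p⃗_e = p⃗₀ − p⃗'  (incident photon momentum minus scattered photon momentum)

Photon momentum magnitudes (p = h/λ = E/c):
λ₀ = hc/E₀ = 6.6196 pm → p₀ = h/λ₀ = 1.0010e-22 kg·m/s
Δλ = λ_C(1 − cos 35°) = 0.4388 pm
λ' = 7.0583 pm → p' = h/λ' = 9.3876e-23 kg·m/s

The scattered photon makes angle θ = 35° with the incident direction, so by the law of cosines:
|p⃗_e|² = p₀² + p'² − 2p₀p'cos θ
|p⃗_e|² = (1.0010e-22)² + (9.3876e-23)² − 2·1.0010e-22·9.3876e-23·cos(35°)
|p⃗_e| = 5.8630e-23 kg·m/s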